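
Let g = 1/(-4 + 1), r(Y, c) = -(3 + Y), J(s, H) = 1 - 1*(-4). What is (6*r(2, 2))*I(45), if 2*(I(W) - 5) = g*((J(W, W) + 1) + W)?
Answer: 105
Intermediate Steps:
J(s, H) = 5 (J(s, H) = 1 + 4 = 5)
r(Y, c) = -3 - Y
g = -⅓ (g = 1/(-3) = -⅓ ≈ -0.33333)
I(W) = 4 - W/6 (I(W) = 5 + (-((5 + 1) + W)/3)/2 = 5 + (-(6 + W)/3)/2 = 5 + (-2 - W/3)/2 = 5 + (-1 - W/6) = 4 - W/6)
(6*r(2, 2))*I(45) = (6*(-3 - 1*2))*(4 - ⅙*45) = (6*(-3 - 2))*(4 - 15/2) = (6*(-5))*(-7/2) = -30*(-7/2) = 105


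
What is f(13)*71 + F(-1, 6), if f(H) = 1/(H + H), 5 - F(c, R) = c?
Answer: 227/26 ≈ 8.7308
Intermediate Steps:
F(c, R) = 5 - c
f(H) = 1/(2*H)
f(13)*71 + F(-1, 6) = ((1/2)/13)*71 + (5 - 1*(-1)) = ((1/2)*(1/13))*71 + (5 + 1) = (1/26)*71 + 6 = 71/26 + 6 = 227/26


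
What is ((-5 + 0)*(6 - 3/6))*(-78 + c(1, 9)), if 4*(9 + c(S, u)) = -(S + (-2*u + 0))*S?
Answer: 18205/8 ≈ 2275.6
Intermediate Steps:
c(S, u) = -9 - S*(S - 2*u)/4 (c(S, u) = -9 + (-(S + (-2*u + 0))*S)/4 = -9 + (-(S - 2*u)*S)/4 = -9 + (-S*(S - 2*u))/4 = -9 - S*(S - 2*u)/4)
((-5 + 0)*(6 - 3/6))*(-78 + c(1, 9)) = ((-5 + 0)*(6 - 3/6))*(-78 + (-9 - 1/4*1**2 + (1/2)*1*9)) = (-5*(6 - 3*1/6))*(-78 + (-9 - 1/4*1 + 9/2)) = (-5*(6 - 1/2))*(-78 + (-9 - 1/4 + 9/2)) = (-5*11/2)*(-78 - 19/4) = -55/2*(-331/4) = 18205/8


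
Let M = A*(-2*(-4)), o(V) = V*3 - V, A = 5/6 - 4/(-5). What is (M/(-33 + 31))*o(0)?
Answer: 0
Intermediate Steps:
A = 49/30 (A = 5*(⅙) - 4*(-⅕) = ⅚ + ⅘ = 49/30 ≈ 1.6333)
o(V) = 2*V (o(V) = 3*V - V = 2*V)
M = 196/15 (M = 49*(-2*(-4))/30 = (49/30)*8 = 196/15 ≈ 13.067)
(M/(-33 + 31))*o(0) = ((196/15)/(-33 + 31))*(2*0) = ((196/15)/(-2))*0 = -½*196/15*0 = -98/15*0 = 0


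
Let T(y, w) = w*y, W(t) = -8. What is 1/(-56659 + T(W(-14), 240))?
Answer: -1/58579 ≈ -1.7071e-5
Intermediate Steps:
1/(-56659 + T(W(-14), 240)) = 1/(-56659 + 240*(-8)) = 1/(-56659 - 1920) = 1/(-58579) = -1/58579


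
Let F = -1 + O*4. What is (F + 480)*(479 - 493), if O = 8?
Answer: -7154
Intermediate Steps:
F = 31 (F = -1 + 8*4 = -1 + 32 = 31)
(F + 480)*(479 - 493) = (31 + 480)*(479 - 493) = 511*(-14) = -7154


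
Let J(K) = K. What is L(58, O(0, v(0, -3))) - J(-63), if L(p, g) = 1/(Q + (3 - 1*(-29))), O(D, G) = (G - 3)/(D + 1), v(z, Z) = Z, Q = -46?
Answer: 881/14 ≈ 62.929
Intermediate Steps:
O(D, G) = (-3 + G)/(1 + D)
L(p, g) = -1/14 (L(p, g) = 1/(-46 + (3 - 1*(-29))) = 1/(-46 + (3 + 29)) = 1/(-46 + 32) = 1/(-14) = -1/14)
L(58, O(0, v(0, -3))) - J(-63) = -1/14 - 1*(-63) = -1/14 + 63 = 881/14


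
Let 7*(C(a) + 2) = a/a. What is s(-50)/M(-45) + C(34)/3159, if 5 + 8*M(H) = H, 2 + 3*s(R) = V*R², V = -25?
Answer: 141754511/42525 ≈ 3333.4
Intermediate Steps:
s(R) = -⅔ - 25*R²/3 (s(R) = -⅔ + (-25*R²)/3 = -⅔ - 25*R²/3)
C(a) = -13/7 (C(a) = -2 + (a/a)/7 = -2 + (⅐)*1 = -2 + ⅐ = -13/7)
M(H) = -5/8 + H/8
s(-50)/M(-45) + C(34)/3159 = (-⅔ - 25/3*(-50)²)/(-5/8 + (⅛)*(-45)) - 13/7/3159 = (-⅔ - 25/3*2500)/(-5/8 - 45/8) - 13/7*1/3159 = (-⅔ - 62500/3)/(-25/4) - 1/1701 = -20834*(-4/25) - 1/1701 = 83336/25 - 1/1701 = 141754511/42525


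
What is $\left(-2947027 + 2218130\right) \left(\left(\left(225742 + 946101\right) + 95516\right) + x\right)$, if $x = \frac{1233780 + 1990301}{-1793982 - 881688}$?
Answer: $- \frac{2471712491509481753}{2675670} \approx -9.2377 \cdot 10^{11}$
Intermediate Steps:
$x = - \frac{3224081}{2675670}$ ($x = \frac{3224081}{-2675670} = 3224081 \left(- \frac{1}{2675670}\right) = - \frac{3224081}{2675670} \approx -1.205$)
$\left(-2947027 + 2218130\right) \left(\left(\left(225742 + 946101\right) + 95516\right) + x\right) = \left(-2947027 + 2218130\right) \left(\left(\left(225742 + 946101\right) + 95516\right) - \frac{3224081}{2675670}\right) = - 728897 \left(\left(1171843 + 95516\right) - \frac{3224081}{2675670}\right) = - 728897 \left(1267359 - \frac{3224081}{2675670}\right) = \left(-728897\right) \frac{3391031231449}{2675670} = - \frac{2471712491509481753}{2675670}$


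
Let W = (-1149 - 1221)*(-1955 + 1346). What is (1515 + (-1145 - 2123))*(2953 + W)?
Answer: -2535334099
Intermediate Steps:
W = 1443330 (W = -2370*(-609) = 1443330)
(1515 + (-1145 - 2123))*(2953 + W) = (1515 + (-1145 - 2123))*(2953 + 1443330) = (1515 - 3268)*1446283 = -1753*1446283 = -2535334099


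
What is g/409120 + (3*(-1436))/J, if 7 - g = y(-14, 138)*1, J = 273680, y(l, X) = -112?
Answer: -21624013/1399599520 ≈ -0.015450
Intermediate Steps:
g = 119 (g = 7 - (-112) = 7 - 1*(-112) = 7 + 112 = 119)
g/409120 + (3*(-1436))/J = 119/409120 + (3*(-1436))/273680 = 119*(1/409120) - 4308*1/273680 = 119/409120 - 1077/68420 = -21624013/1399599520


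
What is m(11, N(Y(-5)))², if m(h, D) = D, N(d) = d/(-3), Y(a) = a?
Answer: 25/9 ≈ 2.7778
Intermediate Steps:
N(d) = -d/3 (N(d) = d*(-⅓) = -d/3)
m(11, N(Y(-5)))² = (-⅓*(-5))² = (5/3)² = 25/9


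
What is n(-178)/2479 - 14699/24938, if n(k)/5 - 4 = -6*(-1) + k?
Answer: -1550993/1670846 ≈ -0.92827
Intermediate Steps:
n(k) = 50 + 5*k (n(k) = 20 + 5*(-6*(-1) + k) = 20 + 5*(6 + k) = 20 + (30 + 5*k) = 50 + 5*k)
n(-178)/2479 - 14699/24938 = (50 + 5*(-178))/2479 - 14699/24938 = (50 - 890)*(1/2479) - 14699*1/24938 = -840*1/2479 - 14699/24938 = -840/2479 - 14699/24938 = -1550993/1670846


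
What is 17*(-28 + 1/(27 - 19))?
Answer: -3791/8 ≈ -473.88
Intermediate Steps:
17*(-28 + 1/(27 - 19)) = 17*(-28 + 1/8) = 17*(-28 + ⅛) = 17*(-223/8) = -3791/8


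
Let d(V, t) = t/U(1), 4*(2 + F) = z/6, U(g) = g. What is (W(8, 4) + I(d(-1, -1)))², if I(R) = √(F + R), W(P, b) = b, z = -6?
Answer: (8 + I*√13)²/4 ≈ 12.75 + 14.422*I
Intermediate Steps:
F = -9/4 (F = -2 + (-6/6)/4 = -2 + (-6*⅙)/4 = -2 + (¼)*(-1) = -2 - ¼ = -9/4 ≈ -2.2500)
d(V, t) = t (d(V, t) = t/1 = t*1 = t)
I(R) = √(-9/4 + R)
(W(8, 4) + I(d(-1, -1)))² = (4 + √(-9 + 4*(-1))/2)² = (4 + √(-9 - 4)/2)² = (4 + √(-13)/2)² = (4 + (I*√13)/2)² = (4 + I*√13/2)²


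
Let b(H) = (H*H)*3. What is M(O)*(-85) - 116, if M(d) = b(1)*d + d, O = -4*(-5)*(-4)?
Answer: 27084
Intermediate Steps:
b(H) = 3*H**2 (b(H) = H**2*3 = 3*H**2)
O = -80 (O = 20*(-4) = -80)
M(d) = 4*d (M(d) = (3*1**2)*d + d = (3*1)*d + d = 3*d + d = 4*d)
M(O)*(-85) - 116 = (4*(-80))*(-85) - 116 = -320*(-85) - 116 = 27200 - 116 = 27084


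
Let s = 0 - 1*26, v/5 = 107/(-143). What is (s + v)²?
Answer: 18088009/20449 ≈ 884.54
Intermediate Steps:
v = -535/143 (v = 5*(107/(-143)) = 5*(107*(-1/143)) = 5*(-107/143) = -535/143 ≈ -3.7413)
s = -26 (s = 0 - 26 = -26)
(s + v)² = (-26 - 535/143)² = (-4253/143)² = 18088009/20449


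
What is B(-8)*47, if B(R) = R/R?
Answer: 47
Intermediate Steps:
B(R) = 1
B(-8)*47 = 1*47 = 47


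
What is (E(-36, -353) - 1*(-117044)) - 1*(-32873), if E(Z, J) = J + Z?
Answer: 149528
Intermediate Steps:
(E(-36, -353) - 1*(-117044)) - 1*(-32873) = ((-353 - 36) - 1*(-117044)) - 1*(-32873) = (-389 + 117044) + 32873 = 116655 + 32873 = 149528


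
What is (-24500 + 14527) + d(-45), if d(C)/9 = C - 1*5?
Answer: -10423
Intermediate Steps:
d(C) = -45 + 9*C (d(C) = 9*(C - 1*5) = 9*(C - 5) = 9*(-5 + C) = -45 + 9*C)
(-24500 + 14527) + d(-45) = (-24500 + 14527) + (-45 + 9*(-45)) = -9973 + (-45 - 405) = -9973 - 450 = -10423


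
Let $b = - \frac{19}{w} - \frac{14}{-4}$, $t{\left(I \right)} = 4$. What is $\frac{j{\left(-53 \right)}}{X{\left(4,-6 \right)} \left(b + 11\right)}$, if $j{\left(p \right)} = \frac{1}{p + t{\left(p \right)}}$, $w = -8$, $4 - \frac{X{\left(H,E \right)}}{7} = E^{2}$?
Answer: $\frac{1}{185220} \approx 5.399 \cdot 10^{-6}$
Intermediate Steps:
$X{\left(H,E \right)} = 28 - 7 E^{2}$
$j{\left(p \right)} = \frac{1}{4 + p}$ ($j{\left(p \right)} = \frac{1}{p + 4} = \frac{1}{4 + p}$)
$b = \frac{47}{8}$ ($b = - \frac{19}{-8} - \frac{14}{-4} = \left(-19\right) \left(- \frac{1}{8}\right) - - \frac{7}{2} = \frac{19}{8} + \frac{7}{2} = \frac{47}{8} \approx 5.875$)
$\frac{j{\left(-53 \right)}}{X{\left(4,-6 \right)} \left(b + 11\right)} = \frac{1}{\left(4 - 53\right) \left(28 - 7 \left(-6\right)^{2}\right) \left(\frac{47}{8} + 11\right)} = \frac{1}{\left(-49\right) \left(28 - 252\right) \frac{135}{8}} = - \frac{1}{49 \left(28 - 252\right) \frac{135}{8}} = - \frac{1}{49 \left(\left(-224\right) \frac{135}{8}\right)} = - \frac{1}{49 \left(-3780\right)} = \left(- \frac{1}{49}\right) \left(- \frac{1}{3780}\right) = \frac{1}{185220}$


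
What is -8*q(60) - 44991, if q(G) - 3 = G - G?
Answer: -45015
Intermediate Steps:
q(G) = 3 (q(G) = 3 + (G - G) = 3 + 0 = 3)
-8*q(60) - 44991 = -8*3 - 44991 = -24 - 44991 = -45015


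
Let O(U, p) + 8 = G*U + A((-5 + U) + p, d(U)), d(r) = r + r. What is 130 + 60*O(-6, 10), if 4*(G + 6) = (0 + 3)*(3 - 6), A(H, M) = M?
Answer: 1900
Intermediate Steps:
d(r) = 2*r
G = -33/4 (G = -6 + ((0 + 3)*(3 - 6))/4 = -6 + (3*(-3))/4 = -6 + (¼)*(-9) = -6 - 9/4 = -33/4 ≈ -8.2500)
O(U, p) = -8 - 25*U/4 (O(U, p) = -8 + (-33*U/4 + 2*U) = -8 - 25*U/4)
130 + 60*O(-6, 10) = 130 + 60*(-8 - 25/4*(-6)) = 130 + 60*(-8 + 75/2) = 130 + 60*(59/2) = 130 + 1770 = 1900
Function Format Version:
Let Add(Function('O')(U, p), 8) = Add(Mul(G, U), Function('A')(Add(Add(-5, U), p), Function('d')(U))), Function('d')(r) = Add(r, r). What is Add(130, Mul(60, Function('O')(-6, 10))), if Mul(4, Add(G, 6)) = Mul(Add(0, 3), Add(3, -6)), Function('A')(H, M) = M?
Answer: 1900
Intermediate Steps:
Function('d')(r) = Mul(2, r)
G = Rational(-33, 4) (G = Add(-6, Mul(Rational(1, 4), Mul(Add(0, 3), Add(3, -6)))) = Add(-6, Mul(Rational(1, 4), Mul(3, -3))) = Add(-6, Mul(Rational(1, 4), -9)) = Add(-6, Rational(-9, 4)) = Rational(-33, 4) ≈ -8.2500)
Function('O')(U, p) = Add(-8, Mul(Rational(-25, 4), U)) (Function('O')(U, p) = Add(-8, Add(Mul(Rational(-33, 4), U), Mul(2, U))) = Add(-8, Mul(Rational(-25, 4), U)))
Add(130, Mul(60, Function('O')(-6, 10))) = Add(130, Mul(60, Add(-8, Mul(Rational(-25, 4), -6)))) = Add(130, Mul(60, Add(-8, Rational(75, 2)))) = Add(130, Mul(60, Rational(59, 2))) = Add(130, 1770) = 1900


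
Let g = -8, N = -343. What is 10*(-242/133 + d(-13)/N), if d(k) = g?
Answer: -117060/6517 ≈ -17.962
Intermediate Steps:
d(k) = -8
10*(-242/133 + d(-13)/N) = 10*(-242/133 - 8/(-343)) = 10*(-242*1/133 - 8*(-1/343)) = 10*(-242/133 + 8/343) = 10*(-11706/6517) = -117060/6517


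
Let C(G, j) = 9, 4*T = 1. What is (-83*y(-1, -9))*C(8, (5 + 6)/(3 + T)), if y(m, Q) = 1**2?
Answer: -747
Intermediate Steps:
T = 1/4 (T = (1/4)*1 = 1/4 ≈ 0.25000)
y(m, Q) = 1
(-83*y(-1, -9))*C(8, (5 + 6)/(3 + T)) = -83*1*9 = -83*9 = -747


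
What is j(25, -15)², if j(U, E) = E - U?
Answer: 1600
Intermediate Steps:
j(25, -15)² = (-15 - 1*25)² = (-15 - 25)² = (-40)² = 1600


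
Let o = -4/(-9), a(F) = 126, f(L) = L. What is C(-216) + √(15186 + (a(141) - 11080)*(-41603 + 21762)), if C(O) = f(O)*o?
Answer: -96 + 10*√2173535 ≈ 14647.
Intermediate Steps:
o = 4/9 (o = -4*(-⅑) = 4/9 ≈ 0.44444)
C(O) = 4*O/9 (C(O) = O*(4/9) = 4*O/9)
C(-216) + √(15186 + (a(141) - 11080)*(-41603 + 21762)) = (4/9)*(-216) + √(15186 + (126 - 11080)*(-41603 + 21762)) = -96 + √(15186 - 10954*(-19841)) = -96 + √(15186 + 217338314) = -96 + √217353500 = -96 + 10*√2173535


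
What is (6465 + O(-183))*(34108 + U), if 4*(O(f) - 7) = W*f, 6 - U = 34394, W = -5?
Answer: -1876210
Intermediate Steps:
U = -34388 (U = 6 - 1*34394 = 6 - 34394 = -34388)
O(f) = 7 - 5*f/4 (O(f) = 7 + (-5*f)/4 = 7 - 5*f/4)
(6465 + O(-183))*(34108 + U) = (6465 + (7 - 5/4*(-183)))*(34108 - 34388) = (6465 + (7 + 915/4))*(-280) = (6465 + 943/4)*(-280) = (26803/4)*(-280) = -1876210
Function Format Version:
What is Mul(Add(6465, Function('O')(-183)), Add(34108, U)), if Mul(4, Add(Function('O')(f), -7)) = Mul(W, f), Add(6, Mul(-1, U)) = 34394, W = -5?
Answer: -1876210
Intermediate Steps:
U = -34388 (U = Add(6, Mul(-1, 34394)) = Add(6, -34394) = -34388)
Function('O')(f) = Add(7, Mul(Rational(-5, 4), f)) (Function('O')(f) = Add(7, Mul(Rational(1, 4), Mul(-5, f))) = Add(7, Mul(Rational(-5, 4), f)))
Mul(Add(6465, Function('O')(-183)), Add(34108, U)) = Mul(Add(6465, Add(7, Mul(Rational(-5, 4), -183))), Add(34108, -34388)) = Mul(Add(6465, Add(7, Rational(915, 4))), -280) = Mul(Add(6465, Rational(943, 4)), -280) = Mul(Rational(26803, 4), -280) = -1876210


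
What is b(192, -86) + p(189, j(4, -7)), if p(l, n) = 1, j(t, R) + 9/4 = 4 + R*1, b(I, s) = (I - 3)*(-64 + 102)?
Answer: 7183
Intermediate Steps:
b(I, s) = -114 + 38*I (b(I, s) = (-3 + I)*38 = -114 + 38*I)
j(t, R) = 7/4 + R (j(t, R) = -9/4 + (4 + R*1) = -9/4 + (4 + R) = 7/4 + R)
b(192, -86) + p(189, j(4, -7)) = (-114 + 38*192) + 1 = (-114 + 7296) + 1 = 7182 + 1 = 7183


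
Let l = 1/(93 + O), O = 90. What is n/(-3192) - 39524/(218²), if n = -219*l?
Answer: -1923081959/2313373272 ≈ -0.83129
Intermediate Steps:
l = 1/183 (l = 1/(93 + 90) = 1/183 ≈ 0.0054645)
n = -73/61 (n = -219*1/183 = -73/61 ≈ -1.1967)
n/(-3192) - 39524/(218²) = -73/61/(-3192) - 39524/(218²) = -73/61*(-1/3192) - 39524/47524 = 73/194712 - 39524*1/47524 = 73/194712 - 9881/11881 = -1923081959/2313373272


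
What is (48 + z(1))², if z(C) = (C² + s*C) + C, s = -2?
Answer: 2304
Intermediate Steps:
z(C) = C² - C (z(C) = (C² - 2*C) + C = C² - C)
(48 + z(1))² = (48 + 1*(-1 + 1))² = (48 + 1*0)² = (48 + 0)² = 48² = 2304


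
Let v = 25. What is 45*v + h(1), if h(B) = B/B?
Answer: 1126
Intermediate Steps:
h(B) = 1
45*v + h(1) = 45*25 + 1 = 1125 + 1 = 1126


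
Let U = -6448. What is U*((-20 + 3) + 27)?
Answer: -64480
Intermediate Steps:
U*((-20 + 3) + 27) = -6448*((-20 + 3) + 27) = -6448*(-17 + 27) = -6448*10 = -64480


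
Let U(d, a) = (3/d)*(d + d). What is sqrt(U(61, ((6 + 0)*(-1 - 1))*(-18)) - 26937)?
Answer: I*sqrt(26931) ≈ 164.11*I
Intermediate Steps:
U(d, a) = 6 (U(d, a) = (3/d)*(2*d) = 6)
sqrt(U(61, ((6 + 0)*(-1 - 1))*(-18)) - 26937) = sqrt(6 - 26937) = sqrt(-26931) = I*sqrt(26931)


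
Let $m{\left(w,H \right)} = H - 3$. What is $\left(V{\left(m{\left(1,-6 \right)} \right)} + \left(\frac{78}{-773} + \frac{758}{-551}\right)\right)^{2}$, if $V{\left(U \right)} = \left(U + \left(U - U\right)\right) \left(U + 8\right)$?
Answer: $\frac{10268147316025}{181410401929} \approx 56.602$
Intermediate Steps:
$m{\left(w,H \right)} = -3 + H$
$V{\left(U \right)} = U \left(8 + U\right)$ ($V{\left(U \right)} = \left(U + 0\right) \left(8 + U\right) = U \left(8 + U\right)$)
$\left(V{\left(m{\left(1,-6 \right)} \right)} + \left(\frac{78}{-773} + \frac{758}{-551}\right)\right)^{2} = \left(\left(-3 - 6\right) \left(8 - 9\right) + \left(\frac{78}{-773} + \frac{758}{-551}\right)\right)^{2} = \left(- 9 \left(8 - 9\right) + \left(78 \left(- \frac{1}{773}\right) + 758 \left(- \frac{1}{551}\right)\right)\right)^{2} = \left(\left(-9\right) \left(-1\right) - \frac{628912}{425923}\right)^{2} = \left(9 - \frac{628912}{425923}\right)^{2} = \left(\frac{3204395}{425923}\right)^{2} = \frac{10268147316025}{181410401929}$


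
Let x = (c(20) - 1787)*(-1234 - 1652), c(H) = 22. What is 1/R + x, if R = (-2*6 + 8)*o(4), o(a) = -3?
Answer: 61125481/12 ≈ 5.0938e+6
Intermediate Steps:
R = 12 (R = (-2*6 + 8)*(-3) = (-12 + 8)*(-3) = -4*(-3) = 12)
x = 5093790 (x = (22 - 1787)*(-1234 - 1652) = -1765*(-2886) = 5093790)
1/R + x = 1/12 + 5093790 = 61125481/12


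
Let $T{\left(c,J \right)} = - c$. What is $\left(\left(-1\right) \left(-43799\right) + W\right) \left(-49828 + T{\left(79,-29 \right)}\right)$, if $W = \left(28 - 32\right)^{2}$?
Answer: $-2186675205$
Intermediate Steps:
$W = 16$ ($W = \left(-4\right)^{2} = 16$)
$\left(\left(-1\right) \left(-43799\right) + W\right) \left(-49828 + T{\left(79,-29 \right)}\right) = \left(\left(-1\right) \left(-43799\right) + 16\right) \left(-49828 - 79\right) = \left(43799 + 16\right) \left(-49828 - 79\right) = 43815 \left(-49907\right) = -2186675205$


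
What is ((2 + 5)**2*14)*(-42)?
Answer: -28812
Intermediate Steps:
((2 + 5)**2*14)*(-42) = (7**2*14)*(-42) = (49*14)*(-42) = 686*(-42) = -28812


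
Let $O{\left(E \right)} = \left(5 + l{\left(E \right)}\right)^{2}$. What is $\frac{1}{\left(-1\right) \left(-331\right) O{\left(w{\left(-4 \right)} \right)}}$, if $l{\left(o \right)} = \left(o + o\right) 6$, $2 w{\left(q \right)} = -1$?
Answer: $\frac{1}{331} \approx 0.0030211$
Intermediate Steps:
$w{\left(q \right)} = - \frac{1}{2}$ ($w{\left(q \right)} = \frac{1}{2} \left(-1\right) = - \frac{1}{2}$)
$l{\left(o \right)} = 12 o$ ($l{\left(o \right)} = 2 o 6 = 12 o$)
$O{\left(E \right)} = \left(5 + 12 E\right)^{2}$
$\frac{1}{\left(-1\right) \left(-331\right) O{\left(w{\left(-4 \right)} \right)}} = \frac{1}{\left(-1\right) \left(-331\right) \left(5 + 12 \left(- \frac{1}{2}\right)\right)^{2}} = \frac{1}{331 \left(5 - 6\right)^{2}} = \frac{1}{331 \left(-1\right)^{2}} = \frac{1}{331 \cdot 1} = \frac{1}{331}$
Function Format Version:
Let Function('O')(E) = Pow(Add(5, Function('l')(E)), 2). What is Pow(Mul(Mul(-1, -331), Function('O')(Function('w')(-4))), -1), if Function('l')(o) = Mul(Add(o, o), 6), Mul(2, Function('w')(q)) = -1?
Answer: Rational(1, 331) ≈ 0.0030211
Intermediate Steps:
Function('w')(q) = Rational(-1, 2) (Function('w')(q) = Mul(Rational(1, 2), -1) = Rational(-1, 2))
Function('l')(o) = Mul(12, o) (Function('l')(o) = Mul(Mul(2, o), 6) = Mul(12, o))
Function('O')(E) = Pow(Add(5, Mul(12, E)), 2)
Pow(Mul(Mul(-1, -331), Function('O')(Function('w')(-4))), -1) = Pow(Mul(Mul(-1, -331), Pow(Add(5, Mul(12, Rational(-1, 2))), 2)), -1) = Pow(Mul(331, Pow(Add(5, -6), 2)), -1) = Pow(Mul(331, Pow(-1, 2)), -1) = Pow(Mul(331, 1), -1) = Pow(331, -1) = Rational(1, 331)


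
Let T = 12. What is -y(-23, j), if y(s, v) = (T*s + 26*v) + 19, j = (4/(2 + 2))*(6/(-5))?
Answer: 1441/5 ≈ 288.20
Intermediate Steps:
j = -6/5 (j = (4/4)*(6*(-1/5)) = ((1/4)*4)*(-6/5) = 1*(-6/5) = -6/5 ≈ -1.2000)
y(s, v) = 19 + 12*s + 26*v (y(s, v) = (12*s + 26*v) + 19 = 19 + 12*s + 26*v)
-y(-23, j) = -(19 + 12*(-23) + 26*(-6/5)) = -(19 - 276 - 156/5) = -1*(-1441/5) = 1441/5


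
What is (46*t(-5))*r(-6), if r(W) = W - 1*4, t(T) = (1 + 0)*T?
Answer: 2300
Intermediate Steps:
t(T) = T (t(T) = 1*T = T)
r(W) = -4 + W (r(W) = W - 4 = -4 + W)
(46*t(-5))*r(-6) = (46*(-5))*(-4 - 6) = -230*(-10) = 2300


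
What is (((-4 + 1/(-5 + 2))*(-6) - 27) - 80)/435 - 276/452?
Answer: -13056/16385 ≈ -0.79683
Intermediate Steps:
(((-4 + 1/(-5 + 2))*(-6) - 27) - 80)/435 - 276/452 = (((-4 + 1/(-3))*(-6) - 27) - 80)*(1/435) - 276*1/452 = (((-4 - ⅓)*(-6) - 27) - 80)*(1/435) - 69/113 = ((-13/3*(-6) - 27) - 80)*(1/435) - 69/113 = ((26 - 27) - 80)*(1/435) - 69/113 = (-1 - 80)*(1/435) - 69/113 = -81*1/435 - 69/113 = -27/145 - 69/113 = -13056/16385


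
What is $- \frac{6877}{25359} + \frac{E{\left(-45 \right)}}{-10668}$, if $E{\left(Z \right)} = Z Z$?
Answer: $- \frac{41571937}{90176604} \approx -0.46101$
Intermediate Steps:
$E{\left(Z \right)} = Z^{2}$
$- \frac{6877}{25359} + \frac{E{\left(-45 \right)}}{-10668} = - \frac{6877}{25359} + \frac{\left(-45\right)^{2}}{-10668} = \left(-6877\right) \frac{1}{25359} + 2025 \left(- \frac{1}{10668}\right) = - \frac{6877}{25359} - \frac{675}{3556} = - \frac{41571937}{90176604}$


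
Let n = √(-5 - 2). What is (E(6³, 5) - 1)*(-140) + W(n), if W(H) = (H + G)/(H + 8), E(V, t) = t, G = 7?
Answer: (-559*√7 + 4473*I)/(√7 - 8*I) ≈ -559.11 + 0.037264*I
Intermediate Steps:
n = I*√7 (n = √(-7) = I*√7 ≈ 2.6458*I)
W(H) = (7 + H)/(8 + H) (W(H) = (H + 7)/(H + 8) = (7 + H)/(8 + H))
(E(6³, 5) - 1)*(-140) + W(n) = (5 - 1)*(-140) + (7 + I*√7)/(8 + I*√7) = 4*(-140) + (7 + I*√7)/(8 + I*√7) = -560 + (7 + I*√7)/(8 + I*√7)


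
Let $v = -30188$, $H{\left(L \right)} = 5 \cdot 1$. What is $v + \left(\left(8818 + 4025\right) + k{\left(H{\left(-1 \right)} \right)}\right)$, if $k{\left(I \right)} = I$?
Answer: $-17340$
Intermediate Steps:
$H{\left(L \right)} = 5$
$v + \left(\left(8818 + 4025\right) + k{\left(H{\left(-1 \right)} \right)}\right) = -30188 + \left(\left(8818 + 4025\right) + 5\right) = -30188 + \left(12843 + 5\right) = -30188 + 12848 = -17340$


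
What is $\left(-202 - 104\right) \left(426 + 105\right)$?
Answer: $-162486$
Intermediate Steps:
$\left(-202 - 104\right) \left(426 + 105\right) = \left(-306\right) 531 = -162486$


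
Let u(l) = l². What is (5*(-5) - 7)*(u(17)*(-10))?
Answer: 92480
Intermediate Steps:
(5*(-5) - 7)*(u(17)*(-10)) = (5*(-5) - 7)*(17²*(-10)) = (-25 - 7)*(289*(-10)) = -32*(-2890) = 92480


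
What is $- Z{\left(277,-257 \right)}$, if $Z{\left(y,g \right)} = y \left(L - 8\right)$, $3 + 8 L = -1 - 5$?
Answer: $\frac{20221}{8} \approx 2527.6$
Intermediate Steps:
$L = - \frac{9}{8}$ ($L = - \frac{3}{8} + \frac{-1 - 5}{8} = - \frac{3}{8} + \frac{1}{8} \left(-6\right) = - \frac{3}{8} - \frac{3}{4} = - \frac{9}{8} \approx -1.125$)
$Z{\left(y,g \right)} = - \frac{73 y}{8}$ ($Z{\left(y,g \right)} = y \left(- \frac{9}{8} - 8\right) = y \left(- \frac{73}{8}\right) = - \frac{73 y}{8}$)
$- Z{\left(277,-257 \right)} = - \frac{\left(-73\right) 277}{8} = \left(-1\right) \left(- \frac{20221}{8}\right) = \frac{20221}{8}$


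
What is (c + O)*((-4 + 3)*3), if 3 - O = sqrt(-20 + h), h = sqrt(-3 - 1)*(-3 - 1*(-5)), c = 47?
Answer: -150 + 6*sqrt(-5 + I) ≈ -148.67 + 13.483*I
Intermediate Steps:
h = 4*I (h = sqrt(-4)*(-3 + 5) = (2*I)*2 = 4*I ≈ 4.0*I)
O = 3 - sqrt(-20 + 4*I) ≈ 2.555 - 4.4942*I
(c + O)*((-4 + 3)*3) = (47 + (3 - 2*sqrt(-5 + I)))*((-4 + 3)*3) = (50 - 2*sqrt(-5 + I))*(-1*3) = (50 - 2*sqrt(-5 + I))*(-3) = -150 + 6*sqrt(-5 + I)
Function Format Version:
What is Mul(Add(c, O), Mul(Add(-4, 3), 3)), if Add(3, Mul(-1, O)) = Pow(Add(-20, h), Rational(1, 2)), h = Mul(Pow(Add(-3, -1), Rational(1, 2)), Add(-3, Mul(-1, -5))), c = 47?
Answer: Add(-150, Mul(6, Pow(Add(-5, I), Rational(1, 2)))) ≈ Add(-148.67, Mul(13.483, I))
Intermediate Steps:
h = Mul(4, I) (h = Mul(Pow(-4, Rational(1, 2)), Add(-3, 5)) = Mul(Mul(2, I), 2) = Mul(4, I) ≈ Mul(4.0000, I))
O = Add(3, Mul(-1, Pow(Add(-20, Mul(4, I)), Rational(1, 2)))) ≈ Add(2.5550, Mul(-4.4942, I))
Mul(Add(c, O), Mul(Add(-4, 3), 3)) = Mul(Add(47, Add(3, Mul(-2, Pow(Add(-5, I), Rational(1, 2))))), Mul(Add(-4, 3), 3)) = Mul(Add(50, Mul(-2, Pow(Add(-5, I), Rational(1, 2)))), Mul(-1, 3)) = Mul(Add(50, Mul(-2, Pow(Add(-5, I), Rational(1, 2)))), -3) = Add(-150, Mul(6, Pow(Add(-5, I), Rational(1, 2))))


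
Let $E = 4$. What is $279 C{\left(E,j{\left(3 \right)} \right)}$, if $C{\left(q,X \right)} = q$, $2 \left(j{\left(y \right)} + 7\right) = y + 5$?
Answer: $1116$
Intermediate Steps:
$j{\left(y \right)} = - \frac{9}{2} + \frac{y}{2}$ ($j{\left(y \right)} = -7 + \frac{y + 5}{2} = -7 + \frac{5 + y}{2} = -7 + \left(\frac{5}{2} + \frac{y}{2}\right) = - \frac{9}{2} + \frac{y}{2}$)
$279 C{\left(E,j{\left(3 \right)} \right)} = 279 \cdot 4 = 1116$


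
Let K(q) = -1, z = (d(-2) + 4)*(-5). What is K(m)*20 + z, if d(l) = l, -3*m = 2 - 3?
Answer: -30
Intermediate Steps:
m = 1/3 (m = -(2 - 3)/3 = -1/3*(-1) = 1/3 ≈ 0.33333)
z = -10 (z = (-2 + 4)*(-5) = 2*(-5) = -10)
K(m)*20 + z = -1*20 - 10 = -20 - 10 = -30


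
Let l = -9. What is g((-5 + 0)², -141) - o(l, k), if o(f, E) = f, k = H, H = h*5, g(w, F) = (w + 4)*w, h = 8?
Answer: 734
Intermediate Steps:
g(w, F) = w*(4 + w) (g(w, F) = (4 + w)*w = w*(4 + w))
H = 40 (H = 8*5 = 40)
k = 40
g((-5 + 0)², -141) - o(l, k) = (-5 + 0)²*(4 + (-5 + 0)²) - 1*(-9) = (-5)²*(4 + (-5)²) + 9 = 25*(4 + 25) + 9 = 25*29 + 9 = 725 + 9 = 734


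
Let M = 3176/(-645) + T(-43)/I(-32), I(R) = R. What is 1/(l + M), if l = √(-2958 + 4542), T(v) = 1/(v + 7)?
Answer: 302013313920/95684224963439 + 736144588800*√11/95684224963439 ≈ 0.028673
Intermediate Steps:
T(v) = 1/(7 + v)
l = 12*√11 (l = √1584 = 12*√11 ≈ 39.799)
M = -1219369/247680 (M = 3176/(-645) + 1/((7 - 43)*(-32)) = 3176*(-1/645) - 1/32/(-36) = -3176/645 - 1/36*(-1/32) = -3176/645 + 1/1152 = -1219369/247680 ≈ -4.9232)
1/(l + M) = 1/(12*√11 - 1219369/247680) = 1/(-1219369/247680 + 12*√11)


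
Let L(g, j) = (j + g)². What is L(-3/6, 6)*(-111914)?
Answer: -6770797/2 ≈ -3.3854e+6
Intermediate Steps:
L(g, j) = (g + j)²
L(-3/6, 6)*(-111914) = (-3/6 + 6)²*(-111914) = (-3*⅙ + 6)²*(-111914) = (-½ + 6)²*(-111914) = (11/2)²*(-111914) = (121/4)*(-111914) = -6770797/2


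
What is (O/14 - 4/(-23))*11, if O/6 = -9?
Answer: -6523/161 ≈ -40.516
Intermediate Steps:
O = -54 (O = 6*(-9) = -54)
(O/14 - 4/(-23))*11 = (-54/14 - 4/(-23))*11 = (-54*1/14 - 4*(-1/23))*11 = (-27/7 + 4/23)*11 = -593/161*11 = -6523/161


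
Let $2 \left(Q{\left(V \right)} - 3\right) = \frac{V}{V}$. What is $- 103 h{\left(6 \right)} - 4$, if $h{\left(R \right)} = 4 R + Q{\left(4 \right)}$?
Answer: $- \frac{5673}{2} \approx -2836.5$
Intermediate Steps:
$Q{\left(V \right)} = \frac{7}{2}$ ($Q{\left(V \right)} = 3 + \frac{V \frac{1}{V}}{2} = 3 + \frac{1}{2} \cdot 1 = 3 + \frac{1}{2} = \frac{7}{2}$)
$h{\left(R \right)} = \frac{7}{2} + 4 R$ ($h{\left(R \right)} = 4 R + \frac{7}{2} = \frac{7}{2} + 4 R$)
$- 103 h{\left(6 \right)} - 4 = - 103 \left(\frac{7}{2} + 4 \cdot 6\right) - 4 = - 103 \left(\frac{7}{2} + 24\right) - 4 = \left(-103\right) \frac{55}{2} - 4 = - \frac{5665}{2} - 4 = - \frac{5673}{2}$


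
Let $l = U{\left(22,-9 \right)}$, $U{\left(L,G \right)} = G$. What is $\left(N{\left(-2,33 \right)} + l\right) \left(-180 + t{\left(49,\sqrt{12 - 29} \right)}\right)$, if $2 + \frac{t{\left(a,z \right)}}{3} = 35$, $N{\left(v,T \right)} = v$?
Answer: $891$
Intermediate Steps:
$t{\left(a,z \right)} = 99$ ($t{\left(a,z \right)} = -6 + 3 \cdot 35 = -6 + 105 = 99$)
$l = -9$
$\left(N{\left(-2,33 \right)} + l\right) \left(-180 + t{\left(49,\sqrt{12 - 29} \right)}\right) = \left(-2 - 9\right) \left(-180 + 99\right) = \left(-11\right) \left(-81\right) = 891$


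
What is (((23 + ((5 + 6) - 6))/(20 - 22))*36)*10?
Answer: -5040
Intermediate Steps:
(((23 + ((5 + 6) - 6))/(20 - 22))*36)*10 = (((23 + (11 - 6))/(-2))*36)*10 = (((23 + 5)*(-1/2))*36)*10 = ((28*(-1/2))*36)*10 = -14*36*10 = -504*10 = -5040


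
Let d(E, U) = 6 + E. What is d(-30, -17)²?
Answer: 576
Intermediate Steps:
d(-30, -17)² = (6 - 30)² = (-24)² = 576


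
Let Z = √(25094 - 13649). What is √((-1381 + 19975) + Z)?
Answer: √(18594 + √11445) ≈ 136.75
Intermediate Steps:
Z = √11445 ≈ 106.98
√((-1381 + 19975) + Z) = √((-1381 + 19975) + √11445) = √(18594 + √11445)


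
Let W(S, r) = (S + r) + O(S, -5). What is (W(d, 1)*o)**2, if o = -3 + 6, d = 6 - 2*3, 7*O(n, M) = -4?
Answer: 81/49 ≈ 1.6531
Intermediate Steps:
O(n, M) = -4/7 (O(n, M) = (1/7)*(-4) = -4/7)
d = 0 (d = 6 - 6 = 0)
o = 3
W(S, r) = -4/7 + S + r (W(S, r) = (S + r) - 4/7 = -4/7 + S + r)
(W(d, 1)*o)**2 = ((-4/7 + 0 + 1)*3)**2 = ((3/7)*3)**2 = (9/7)**2 = 81/49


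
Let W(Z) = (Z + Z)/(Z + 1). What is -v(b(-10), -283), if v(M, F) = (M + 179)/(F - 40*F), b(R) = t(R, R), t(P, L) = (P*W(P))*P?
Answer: -3611/99333 ≈ -0.036352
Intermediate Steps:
W(Z) = 2*Z/(1 + Z) (W(Z) = (2*Z)/(1 + Z) = 2*Z/(1 + Z))
t(P, L) = 2*P³/(1 + P) (t(P, L) = (P*(2*P/(1 + P)))*P = (2*P²/(1 + P))*P = 2*P³/(1 + P))
b(R) = 2*R³/(1 + R)
v(M, F) = -(179 + M)/(39*F) (v(M, F) = (179 + M)/((-39*F)) = (179 + M)*(-1/(39*F)) = -(179 + M)/(39*F))
-v(b(-10), -283) = -(-179 - 2*(-10)³/(1 - 10))/(39*(-283)) = -(-1)*(-179 - 2*(-1000)/(-9))/(39*283) = -(-1)*(-179 - 2*(-1000)*(-1)/9)/(39*283) = -(-1)*(-179 - 1*2000/9)/(39*283) = -(-1)*(-179 - 2000/9)/(39*283) = -(-1)*(-3611)/(39*283*9) = -1*3611/99333 = -3611/99333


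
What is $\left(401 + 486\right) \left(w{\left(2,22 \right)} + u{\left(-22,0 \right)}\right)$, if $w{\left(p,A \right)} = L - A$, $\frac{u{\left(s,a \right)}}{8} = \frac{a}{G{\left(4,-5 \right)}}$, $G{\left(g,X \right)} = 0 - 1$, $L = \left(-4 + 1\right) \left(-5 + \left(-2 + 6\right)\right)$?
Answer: $-16853$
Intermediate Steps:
$L = 3$ ($L = - 3 \left(-5 + 4\right) = \left(-3\right) \left(-1\right) = 3$)
$G{\left(g,X \right)} = -1$
$u{\left(s,a \right)} = - 8 a$ ($u{\left(s,a \right)} = 8 \frac{a}{-1} = 8 a \left(-1\right) = 8 \left(- a\right) = - 8 a$)
$w{\left(p,A \right)} = 3 - A$
$\left(401 + 486\right) \left(w{\left(2,22 \right)} + u{\left(-22,0 \right)}\right) = \left(401 + 486\right) \left(\left(3 - 22\right) - 0\right) = 887 \left(\left(3 - 22\right) + 0\right) = 887 \left(-19 + 0\right) = 887 \left(-19\right) = -16853$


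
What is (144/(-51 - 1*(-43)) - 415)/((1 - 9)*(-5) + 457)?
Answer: -433/497 ≈ -0.87123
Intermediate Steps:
(144/(-51 - 1*(-43)) - 415)/((1 - 9)*(-5) + 457) = (144/(-51 + 43) - 415)/(-8*(-5) + 457) = (144/(-8) - 415)/(40 + 457) = (144*(-1/8) - 415)/497 = (-18 - 415)*(1/497) = -433*1/497 = -433/497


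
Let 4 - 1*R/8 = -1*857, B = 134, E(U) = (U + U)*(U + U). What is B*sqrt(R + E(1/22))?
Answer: 134*sqrt(833449)/11 ≈ 11121.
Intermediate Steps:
E(U) = 4*U**2 (E(U) = (2*U)*(2*U) = 4*U**2)
R = 6888 (R = 32 - (-8)*857 = 32 - 8*(-857) = 32 + 6856 = 6888)
B*sqrt(R + E(1/22)) = 134*sqrt(6888 + 4*(1/22)**2) = 134*sqrt(6888 + 4*(1/484)) = 134*sqrt(6888 + 1/121) = 134*sqrt(833449/121) = 134*(sqrt(833449)/11) = 134*sqrt(833449)/11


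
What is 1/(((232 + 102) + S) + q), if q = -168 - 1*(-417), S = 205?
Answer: 1/788 ≈ 0.0012690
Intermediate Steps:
q = 249 (q = -168 + 417 = 249)
1/(((232 + 102) + S) + q) = 1/(((232 + 102) + 205) + 249) = 1/((334 + 205) + 249) = 1/(539 + 249) = 1/788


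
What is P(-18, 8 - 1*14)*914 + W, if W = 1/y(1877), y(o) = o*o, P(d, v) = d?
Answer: -57962518307/3523129 ≈ -16452.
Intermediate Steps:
y(o) = o²
W = 1/3523129 (W = 1/(1877²) = 1/3523129 ≈ 2.8384e-7)
P(-18, 8 - 1*14)*914 + W = -18*914 + 1/3523129 = -16452 + 1/3523129 = -57962518307/3523129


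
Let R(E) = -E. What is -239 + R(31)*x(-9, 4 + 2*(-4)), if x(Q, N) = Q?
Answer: 40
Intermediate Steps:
-239 + R(31)*x(-9, 4 + 2*(-4)) = -239 - 1*31*(-9) = -239 - 31*(-9) = -239 + 279 = 40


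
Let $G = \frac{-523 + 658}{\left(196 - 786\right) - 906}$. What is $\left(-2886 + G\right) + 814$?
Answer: $- \frac{3099847}{1496} \approx -2072.1$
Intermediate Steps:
$G = - \frac{135}{1496}$ ($G = \frac{135}{\left(196 - 786\right) - 906} = \frac{135}{-590 - 906} = \frac{135}{-1496} = 135 \left(- \frac{1}{1496}\right) = - \frac{135}{1496} \approx -0.090241$)
$\left(-2886 + G\right) + 814 = \left(-2886 - \frac{135}{1496}\right) + 814 = - \frac{4317591}{1496} + 814 = - \frac{3099847}{1496}$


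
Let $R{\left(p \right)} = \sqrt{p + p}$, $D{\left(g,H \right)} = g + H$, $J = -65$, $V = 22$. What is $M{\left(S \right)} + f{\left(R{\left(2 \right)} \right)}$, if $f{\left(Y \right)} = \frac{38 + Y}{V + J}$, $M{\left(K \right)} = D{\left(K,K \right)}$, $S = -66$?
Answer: $- \frac{5716}{43} \approx -132.93$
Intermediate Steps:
$D{\left(g,H \right)} = H + g$
$M{\left(K \right)} = 2 K$ ($M{\left(K \right)} = K + K = 2 K$)
$R{\left(p \right)} = \sqrt{2} \sqrt{p}$ ($R{\left(p \right)} = \sqrt{2 p} = \sqrt{2} \sqrt{p}$)
$f{\left(Y \right)} = - \frac{38}{43} - \frac{Y}{43}$ ($f{\left(Y \right)} = \frac{38 + Y}{22 - 65} = \frac{38 + Y}{-43} = \left(38 + Y\right) \left(- \frac{1}{43}\right) = - \frac{38}{43} - \frac{Y}{43}$)
$M{\left(S \right)} + f{\left(R{\left(2 \right)} \right)} = 2 \left(-66\right) - \left(\frac{38}{43} + \frac{\sqrt{2} \sqrt{2}}{43}\right) = -132 - \frac{40}{43} = - \frac{5716}{43}$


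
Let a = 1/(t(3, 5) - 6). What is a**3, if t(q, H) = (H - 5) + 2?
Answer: -1/64 ≈ -0.015625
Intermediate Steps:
t(q, H) = -3 + H (t(q, H) = (-5 + H) + 2 = -3 + H)
a = -1/4 (a = 1/((-3 + 5) - 6) = 1/(2 - 6) = 1/(-4) = -1/4 ≈ -0.25000)
a**3 = (-1/4)**3 = -1/64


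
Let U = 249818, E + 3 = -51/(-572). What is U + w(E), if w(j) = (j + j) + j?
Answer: 142890901/572 ≈ 2.4981e+5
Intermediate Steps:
E = -1665/572 (E = -3 - 51/(-572) = -3 - 51*(-1/572) = -3 + 51/572 = -1665/572 ≈ -2.9108)
w(j) = 3*j (w(j) = 2*j + j = 3*j)
U + w(E) = 249818 + 3*(-1665/572) = 249818 - 4995/572 = 142890901/572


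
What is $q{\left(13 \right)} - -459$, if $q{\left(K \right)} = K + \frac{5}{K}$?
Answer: $\frac{6141}{13} \approx 472.38$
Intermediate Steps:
$q{\left(13 \right)} - -459 = \left(13 + \frac{5}{13}\right) - -459 = \left(13 + 5 \cdot \frac{1}{13}\right) + 459 = \left(13 + \frac{5}{13}\right) + 459 = \frac{174}{13} + 459 = \frac{6141}{13}$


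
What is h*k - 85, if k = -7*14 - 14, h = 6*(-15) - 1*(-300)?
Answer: -23605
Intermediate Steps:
h = 210 (h = -90 + 300 = 210)
k = -112 (k = -98 - 14 = -112)
h*k - 85 = 210*(-112) - 85 = -23520 - 85 = -23605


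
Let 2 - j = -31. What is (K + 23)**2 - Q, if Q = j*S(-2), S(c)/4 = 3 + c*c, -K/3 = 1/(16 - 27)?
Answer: -46268/121 ≈ -382.38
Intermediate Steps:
K = 3/11 (K = -3/(16 - 27) = -3/(-11) = -3*(-1/11) = 3/11 ≈ 0.27273)
S(c) = 12 + 4*c**2 (S(c) = 4*(3 + c*c) = 4*(3 + c**2) = 12 + 4*c**2)
j = 33 (j = 2 - 1*(-31) = 2 + 31 = 33)
Q = 924 (Q = 33*(12 + 4*(-2)**2) = 33*(12 + 4*4) = 33*(12 + 16) = 33*28 = 924)
(K + 23)**2 - Q = (3/11 + 23)**2 - 1*924 = (256/11)**2 - 924 = 65536/121 - 924 = -46268/121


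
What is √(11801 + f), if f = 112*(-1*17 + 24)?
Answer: √12585 ≈ 112.18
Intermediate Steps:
f = 784 (f = 112*(-17 + 24) = 112*7 = 784)
√(11801 + f) = √(11801 + 784) = √12585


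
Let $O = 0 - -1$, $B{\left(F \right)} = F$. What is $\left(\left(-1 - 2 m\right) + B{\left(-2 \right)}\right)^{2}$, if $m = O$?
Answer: $25$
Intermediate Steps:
$O = 1$ ($O = 0 + 1 = 1$)
$m = 1$
$\left(\left(-1 - 2 m\right) + B{\left(-2 \right)}\right)^{2} = \left(\left(-1 - 2\right) - 2\right)^{2} = \left(-3 - 2\right)^{2} = \left(-5\right)^{2} = 25$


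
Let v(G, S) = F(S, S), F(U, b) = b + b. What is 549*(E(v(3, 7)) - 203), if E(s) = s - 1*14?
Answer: -111447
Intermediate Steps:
F(U, b) = 2*b
v(G, S) = 2*S
E(s) = -14 + s (E(s) = s - 14 = -14 + s)
549*(E(v(3, 7)) - 203) = 549*((-14 + 2*7) - 203) = 549*((-14 + 14) - 203) = 549*(0 - 203) = 549*(-203) = -111447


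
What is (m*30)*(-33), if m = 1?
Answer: -990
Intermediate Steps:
(m*30)*(-33) = (1*30)*(-33) = 30*(-33) = -990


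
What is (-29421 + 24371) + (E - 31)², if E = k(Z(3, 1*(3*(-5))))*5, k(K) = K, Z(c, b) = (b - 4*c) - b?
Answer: 3231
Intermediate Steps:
Z(c, b) = -4*c
E = -60 (E = -4*3*5 = -12*5 = -60)
(-29421 + 24371) + (E - 31)² = (-29421 + 24371) + (-60 - 31)² = -5050 + (-91)² = -5050 + 8281 = 3231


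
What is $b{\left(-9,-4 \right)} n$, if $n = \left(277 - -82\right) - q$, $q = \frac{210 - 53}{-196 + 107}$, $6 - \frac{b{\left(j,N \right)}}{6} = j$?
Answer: $\frac{2889720}{89} \approx 32469.0$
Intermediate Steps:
$b{\left(j,N \right)} = 36 - 6 j$
$q = - \frac{157}{89}$ ($q = \frac{157}{-89} = 157 \left(- \frac{1}{89}\right) = - \frac{157}{89} \approx -1.764$)
$n = \frac{32108}{89}$ ($n = \left(277 - -82\right) - - \frac{157}{89} = \left(277 + 82\right) + \frac{157}{89} = 359 + \frac{157}{89} = \frac{32108}{89} \approx 360.76$)
$b{\left(-9,-4 \right)} n = \left(36 - -54\right) \frac{32108}{89} = \left(36 + 54\right) \frac{32108}{89} = 90 \cdot \frac{32108}{89} = \frac{2889720}{89}$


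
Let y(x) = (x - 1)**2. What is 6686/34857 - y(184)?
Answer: -1167319387/34857 ≈ -33489.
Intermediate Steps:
y(x) = (-1 + x)**2
6686/34857 - y(184) = 6686/34857 - (-1 + 184)**2 = 6686*(1/34857) - 1*183**2 = 6686/34857 - 1*33489 = 6686/34857 - 33489 = -1167319387/34857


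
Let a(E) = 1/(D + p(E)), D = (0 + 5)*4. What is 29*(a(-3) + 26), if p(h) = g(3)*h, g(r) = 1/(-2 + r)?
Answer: 12847/17 ≈ 755.71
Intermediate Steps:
p(h) = h (p(h) = h/(-2 + 3) = h/1 = 1*h = h)
D = 20 (D = 5*4 = 20)
a(E) = 1/(20 + E)
29*(a(-3) + 26) = 29*(1/(20 - 3) + 26) = 29*(1/17 + 26) = 29*(443/17) = 12847/17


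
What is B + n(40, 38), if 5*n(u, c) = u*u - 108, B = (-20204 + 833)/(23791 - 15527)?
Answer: 12233033/41320 ≈ 296.06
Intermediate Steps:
B = -19371/8264 ≈ -2.3440
n(u, c) = -108/5 + u**2/5 (n(u, c) = (u*u - 108)/5 = (u**2 - 108)/5 = (-108 + u**2)/5 = -108/5 + u**2/5)
B + n(40, 38) = -19371/8264 + (-108/5 + (1/5)*40**2) = -19371/8264 + (-108/5 + (1/5)*1600) = -19371/8264 + (-108/5 + 320) = -19371/8264 + 1492/5 = 12233033/41320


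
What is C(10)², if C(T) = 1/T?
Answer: 1/100 ≈ 0.010000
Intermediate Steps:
C(10)² = (1/10)² = (⅒)² = 1/100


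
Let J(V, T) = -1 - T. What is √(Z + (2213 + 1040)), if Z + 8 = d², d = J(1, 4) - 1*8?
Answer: √3414 ≈ 58.429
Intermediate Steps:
d = -13 (d = (-1 - 1*4) - 1*8 = (-1 - 4) - 8 = -5 - 8 = -13)
Z = 161 (Z = -8 + (-13)² = -8 + 169 = 161)
√(Z + (2213 + 1040)) = √(161 + (2213 + 1040)) = √(161 + 3253) = √3414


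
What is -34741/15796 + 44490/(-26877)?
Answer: -545499299/141516364 ≈ -3.8547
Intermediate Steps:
-34741/15796 + 44490/(-26877) = -34741*1/15796 + 44490*(-1/26877) = -34741/15796 - 14830/8959 = -545499299/141516364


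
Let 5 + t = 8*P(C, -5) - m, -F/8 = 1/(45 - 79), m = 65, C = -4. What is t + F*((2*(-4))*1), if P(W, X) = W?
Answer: -1766/17 ≈ -103.88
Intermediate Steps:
F = 4/17 (F = -8/(45 - 79) = -8/(-34) = -8*(-1/34) = 4/17 ≈ 0.23529)
t = -102 (t = -5 + (8*(-4) - 1*65) = -5 + (-32 - 65) = -5 - 97 = -102)
t + F*((2*(-4))*1) = -102 + 4*((2*(-4))*1)/17 = -102 + 4*(-8*1)/17 = -102 + (4/17)*(-8) = -102 - 32/17 = -1766/17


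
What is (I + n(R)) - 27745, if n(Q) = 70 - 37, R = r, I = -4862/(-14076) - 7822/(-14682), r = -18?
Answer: -28072973657/1013058 ≈ -27711.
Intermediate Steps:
I = 889639/1013058 (I = -4862*(-1/14076) - 7822*(-1/14682) = 143/414 + 3911/7341 = 889639/1013058 ≈ 0.87817)
R = -18
n(Q) = 33
(I + n(R)) - 27745 = (889639/1013058 + 33) - 27745 = 34320553/1013058 - 27745 = -28072973657/1013058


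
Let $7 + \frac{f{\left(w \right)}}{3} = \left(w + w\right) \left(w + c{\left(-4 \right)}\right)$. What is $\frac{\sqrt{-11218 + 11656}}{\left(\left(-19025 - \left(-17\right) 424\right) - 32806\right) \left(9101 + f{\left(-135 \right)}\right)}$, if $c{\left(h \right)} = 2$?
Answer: $- \frac{\sqrt{438}}{5212412630} \approx -4.0151 \cdot 10^{-9}$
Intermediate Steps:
$f{\left(w \right)} = -21 + 6 w \left(2 + w\right)$ ($f{\left(w \right)} = -21 + 3 \left(w + w\right) \left(w + 2\right) = -21 + 3 \cdot 2 w \left(2 + w\right) = -21 + 6 w \left(2 + w\right)$)
$\frac{\sqrt{-11218 + 11656}}{\left(\left(-19025 - \left(-17\right) 424\right) - 32806\right) \left(9101 + f{\left(-135 \right)}\right)} = \frac{\sqrt{-11218 + 11656}}{\left(\left(-19025 - \left(-17\right) 424\right) - 32806\right) \left(9101 + \left(-21 + 6 \left(-135\right)^{2} + 12 \left(-135\right)\right)\right)} = \frac{\sqrt{438}}{\left(\left(-19025 - -7208\right) - 32806\right) \left(9101 - -107709\right)} = \frac{\sqrt{438}}{\left(\left(-19025 + 7208\right) - 32806\right) \left(9101 - -107709\right)} = \frac{\sqrt{438}}{\left(-11817 - 32806\right) \left(9101 + 107709\right)} = \frac{\sqrt{438}}{\left(-44623\right) 116810} = \frac{\sqrt{438}}{-5212412630} = \sqrt{438} \left(- \frac{1}{5212412630}\right) = - \frac{\sqrt{438}}{5212412630}$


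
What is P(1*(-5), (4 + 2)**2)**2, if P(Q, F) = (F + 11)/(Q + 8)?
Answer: 2209/9 ≈ 245.44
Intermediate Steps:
P(Q, F) = (11 + F)/(8 + Q)
P(1*(-5), (4 + 2)**2)**2 = ((11 + (4 + 2)**2)/(8 + 1*(-5)))**2 = ((11 + 6**2)/(8 - 5))**2 = ((11 + 36)/3)**2 = ((1/3)*47)**2 = (47/3)**2 = 2209/9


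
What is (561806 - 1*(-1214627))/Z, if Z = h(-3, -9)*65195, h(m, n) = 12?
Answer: 1776433/782340 ≈ 2.2707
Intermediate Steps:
Z = 782340 (Z = 12*65195 = 782340)
(561806 - 1*(-1214627))/Z = (561806 - 1*(-1214627))/782340 = (561806 + 1214627)*(1/782340) = 1776433*(1/782340) = 1776433/782340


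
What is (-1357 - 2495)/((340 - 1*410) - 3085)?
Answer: 3852/3155 ≈ 1.2209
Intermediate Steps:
(-1357 - 2495)/((340 - 1*410) - 3085) = -3852/((340 - 410) - 3085) = -3852/(-70 - 3085) = -3852/(-3155) = -3852*(-1/3155) = 3852/3155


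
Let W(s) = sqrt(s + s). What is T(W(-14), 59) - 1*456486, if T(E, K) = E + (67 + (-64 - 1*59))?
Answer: -456542 + 2*I*sqrt(7) ≈ -4.5654e+5 + 5.2915*I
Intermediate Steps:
W(s) = sqrt(2)*sqrt(s) (W(s) = sqrt(2*s) = sqrt(2)*sqrt(s))
T(E, K) = -56 + E (T(E, K) = E + (67 + (-64 - 59)) = E + (67 - 123) = E - 56 = -56 + E)
T(W(-14), 59) - 1*456486 = (-56 + sqrt(2)*sqrt(-14)) - 1*456486 = (-56 + sqrt(2)*(I*sqrt(14))) - 456486 = (-56 + 2*I*sqrt(7)) - 456486 = -456542 + 2*I*sqrt(7)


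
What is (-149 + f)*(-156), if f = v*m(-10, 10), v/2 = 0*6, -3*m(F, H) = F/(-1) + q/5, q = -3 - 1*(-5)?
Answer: 23244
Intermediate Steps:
q = 2 (q = -3 + 5 = 2)
m(F, H) = -2/15 + F/3 (m(F, H) = -(F/(-1) + 2/5)/3 = -(F*(-1) + 2*(⅕))/3 = -(-F + ⅖)/3 = -(⅖ - F)/3 = -2/15 + F/3)
v = 0 (v = 2*(0*6) = 2*0 = 0)
f = 0 (f = 0*(-2/15 + (⅓)*(-10)) = 0*(-2/15 - 10/3) = 0*(-52/15) = 0)
(-149 + f)*(-156) = (-149 + 0)*(-156) = -149*(-156) = 23244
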